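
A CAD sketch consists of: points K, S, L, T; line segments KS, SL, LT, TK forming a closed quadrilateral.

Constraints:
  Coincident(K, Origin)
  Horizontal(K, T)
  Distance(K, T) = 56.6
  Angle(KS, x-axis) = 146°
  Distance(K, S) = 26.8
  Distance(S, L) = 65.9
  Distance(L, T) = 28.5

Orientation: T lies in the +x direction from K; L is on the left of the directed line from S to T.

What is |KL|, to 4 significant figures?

49.67

K is at the origin; KT is horizontal with |KT| = 56.6 and T in +x, so T = (56.6, 0). KS runs at 146.0° with |KS| = 26.8, so S = (-22.22, 14.99). L is determined by |SL| = 65.9 and |LT| = 28.5 together: it lies at the intersection of circle(S, 65.9) and circle(T, 28.5). With |ST| = 80.23, the foot of the radical line on ST is 62.12 from S and the perpendicular offset is √(65.9² − 62.12²) = 22.00. Taking the left-of-ST solution: L = (42.92, 25.00).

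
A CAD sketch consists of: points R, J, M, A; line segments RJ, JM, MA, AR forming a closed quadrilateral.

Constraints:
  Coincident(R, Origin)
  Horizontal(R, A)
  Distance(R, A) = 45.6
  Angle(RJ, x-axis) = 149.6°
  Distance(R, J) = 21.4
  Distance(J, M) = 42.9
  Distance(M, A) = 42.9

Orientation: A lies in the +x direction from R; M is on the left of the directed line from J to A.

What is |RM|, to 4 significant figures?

37.75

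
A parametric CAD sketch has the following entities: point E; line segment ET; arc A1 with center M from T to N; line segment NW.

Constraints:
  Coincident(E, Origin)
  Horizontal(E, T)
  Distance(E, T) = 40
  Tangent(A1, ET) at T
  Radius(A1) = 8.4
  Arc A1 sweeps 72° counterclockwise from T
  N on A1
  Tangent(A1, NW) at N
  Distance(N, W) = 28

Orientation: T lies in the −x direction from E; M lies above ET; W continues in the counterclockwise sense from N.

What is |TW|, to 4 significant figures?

36.45

E is at the origin; E and T share the same y with |ET| = 40.0 and T on the −x side, so T = (-40.00, 0.000). Since A1 is tangent to ET there, MT ⟂ ET, so M = T + (0, 8.4) = (-40.00, 8.400). On A1, T sits at bearing -90° from M; a 72° counterclockwise sweep puts N at bearing -18°, so N = M + 8.4·(cos -18°, sin -18°) = (-32.01, 5.804). The tangent condition forces MN to be normal to NW, so NW runs along (−sin -18°, cos -18°); with |NW| = 28.0, W = (-23.36, 32.43). Then |TW| = |W − T| = 36.45.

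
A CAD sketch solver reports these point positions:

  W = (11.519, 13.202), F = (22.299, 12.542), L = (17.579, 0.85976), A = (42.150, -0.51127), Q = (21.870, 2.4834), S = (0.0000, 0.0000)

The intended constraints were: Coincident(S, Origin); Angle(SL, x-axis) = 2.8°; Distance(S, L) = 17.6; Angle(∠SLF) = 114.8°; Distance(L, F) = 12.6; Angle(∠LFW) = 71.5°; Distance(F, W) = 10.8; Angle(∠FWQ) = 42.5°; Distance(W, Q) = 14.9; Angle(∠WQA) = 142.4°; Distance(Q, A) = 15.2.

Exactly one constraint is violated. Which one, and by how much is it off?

Distance(Q, A) = 15.2 — off by 5.30.

S = (0.00, 0.00) ✓; SL at 2.800° ✓; |SL| = 17.60 ✓; ∠SLF = 114.8° ✓; |LF| = 12.60 ✓; ∠LFW = 71.50° ✓; |FW| = 10.80 ✓; ∠FWQ = 42.50° ✓; |WQ| = 14.90 ✓; ∠WQA = 142.4° ✓; |QA| = 20.50 ✗.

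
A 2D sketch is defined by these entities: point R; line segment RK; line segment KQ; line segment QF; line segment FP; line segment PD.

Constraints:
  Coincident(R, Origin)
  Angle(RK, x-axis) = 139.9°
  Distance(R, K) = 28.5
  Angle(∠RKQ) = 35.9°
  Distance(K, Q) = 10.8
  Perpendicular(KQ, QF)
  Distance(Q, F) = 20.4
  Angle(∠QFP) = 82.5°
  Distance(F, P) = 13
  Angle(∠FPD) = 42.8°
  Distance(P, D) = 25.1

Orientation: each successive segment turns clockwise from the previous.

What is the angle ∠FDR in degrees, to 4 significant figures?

45.67°

R is at the origin; RK runs at 139.9° with length 28.5, so K = (-21.80, 18.36). ∠RKQ = 35.9° gives KQ at -4.200° from the x-axis; with |KQ| = 10.8, Q = (-11.03, 17.57). KQ is perpendicular to QF, so QF runs at -94.20°; with |QF| = 20.4, F = (-12.52, -2.779). ∠QFP = 82.5° gives FP at 168.3° from the x-axis; with |FP| = 13.0, P = (-25.25, -0.1424). ∠FPD = 42.8° gives PD at 31.10° from the x-axis; with |PD| = 25.1, D = (-3.761, 12.82). Then cos ∠FDR = DF·DR / (|DF||DR|), giving 45.67°.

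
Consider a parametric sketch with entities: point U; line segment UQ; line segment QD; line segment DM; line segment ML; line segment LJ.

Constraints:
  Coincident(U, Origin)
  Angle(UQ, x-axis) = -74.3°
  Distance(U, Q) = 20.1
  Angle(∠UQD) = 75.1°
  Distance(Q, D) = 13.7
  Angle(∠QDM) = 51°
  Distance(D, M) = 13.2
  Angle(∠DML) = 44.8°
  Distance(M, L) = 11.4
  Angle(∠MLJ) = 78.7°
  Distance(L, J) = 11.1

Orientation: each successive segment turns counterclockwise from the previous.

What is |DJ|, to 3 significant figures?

1.59

U is at the origin; UQ runs at -74.3° with length 20.1, so Q = (5.44, -19.4). ∠UQD = 75.1° gives QD at 30.6° from the x-axis; with |QD| = 13.7, D = (17.2, -12.4). ∠QDM = 51.0° gives DM at 160° from the x-axis; with |DM| = 13.2, M = (4.86, -7.78). ∠DML = 44.8° gives ML at -65.2° from the x-axis; with |ML| = 11.4, L = (9.64, -18.1). ∠MLJ = 78.7° gives LJ at 36.1° from the x-axis; with |LJ| = 11.1, J = (18.6, -11.6). Then |DJ| = |J − D| = 1.59.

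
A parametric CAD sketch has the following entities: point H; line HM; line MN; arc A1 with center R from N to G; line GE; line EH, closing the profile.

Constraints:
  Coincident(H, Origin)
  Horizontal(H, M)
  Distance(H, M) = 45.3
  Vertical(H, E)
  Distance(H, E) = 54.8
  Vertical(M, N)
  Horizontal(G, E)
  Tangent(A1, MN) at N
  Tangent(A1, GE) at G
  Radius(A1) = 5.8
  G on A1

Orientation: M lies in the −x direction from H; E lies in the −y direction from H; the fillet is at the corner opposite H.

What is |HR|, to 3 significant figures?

62.9

H is at the origin; H and M share the same y with |HM| = 45.3 and M on the −x side, so M = (-45.3, 0.00). HE is vertical with |HE| = 54.8 and E on the −y side, so E = (0.00, -54.8). The virtual corner opposite H is at (-45.3, -54.8). A1 meets MN tangentially, so RN is at right angles to MN and the tangent condition forces RG to be normal to GE, with radius 5.8, so the center R sits 5.8 in from both sides at R = (-39.5, -49.0). Then |HR| = |R − H| = 62.9.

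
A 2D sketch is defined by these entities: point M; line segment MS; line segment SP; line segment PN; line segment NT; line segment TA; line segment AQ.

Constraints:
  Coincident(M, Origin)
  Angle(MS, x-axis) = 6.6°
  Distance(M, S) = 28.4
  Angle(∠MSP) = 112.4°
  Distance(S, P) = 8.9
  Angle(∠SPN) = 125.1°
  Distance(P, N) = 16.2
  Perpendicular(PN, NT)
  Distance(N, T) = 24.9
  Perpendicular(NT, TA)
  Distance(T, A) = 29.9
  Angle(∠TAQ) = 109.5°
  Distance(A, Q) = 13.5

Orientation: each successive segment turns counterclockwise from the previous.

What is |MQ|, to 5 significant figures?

34.160

NT ⟂ TA, so TA runs at -50.900°; with |TA| = 29.9, A = (19.952, -14.508). ∠TAQ = 109.5° gives AQ at 19.600° from the x-axis; with |AQ| = 13.5, Q = (32.670, -9.9791). Then |MQ| = |Q − M| = 34.160.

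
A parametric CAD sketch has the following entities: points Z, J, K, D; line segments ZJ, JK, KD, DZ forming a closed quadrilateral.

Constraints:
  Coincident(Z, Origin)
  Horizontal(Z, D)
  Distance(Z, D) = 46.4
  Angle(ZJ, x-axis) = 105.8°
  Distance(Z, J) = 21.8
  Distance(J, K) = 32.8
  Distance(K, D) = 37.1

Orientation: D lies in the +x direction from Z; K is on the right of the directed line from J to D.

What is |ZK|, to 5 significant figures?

12.660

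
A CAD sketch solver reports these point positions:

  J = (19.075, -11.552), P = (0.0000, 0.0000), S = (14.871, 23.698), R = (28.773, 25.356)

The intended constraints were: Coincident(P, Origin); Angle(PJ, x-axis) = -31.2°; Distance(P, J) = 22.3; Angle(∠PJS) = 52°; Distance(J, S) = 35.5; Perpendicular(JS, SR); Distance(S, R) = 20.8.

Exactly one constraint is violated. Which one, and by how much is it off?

Distance(S, R) = 20.8 — off by 6.80.

P = (0.00, 0.00) ✓; PJ at -31.20° ✓; |PJ| = 22.30 ✓; ∠PJS = 52.00° ✓; |JS| = 35.50 ✓; ∠(JS, SR) = 90.00° ✓; |SR| = 14.00 ✗.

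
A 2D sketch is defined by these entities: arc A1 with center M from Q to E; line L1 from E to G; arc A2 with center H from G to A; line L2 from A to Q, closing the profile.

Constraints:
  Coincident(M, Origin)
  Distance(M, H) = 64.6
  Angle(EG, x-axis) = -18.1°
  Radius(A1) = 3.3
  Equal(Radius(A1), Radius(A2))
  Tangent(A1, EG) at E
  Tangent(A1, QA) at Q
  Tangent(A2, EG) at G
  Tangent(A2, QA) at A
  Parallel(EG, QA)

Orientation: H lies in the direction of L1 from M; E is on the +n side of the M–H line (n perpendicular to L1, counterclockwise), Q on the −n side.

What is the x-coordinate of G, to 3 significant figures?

62.4

The slot axis is L1's direction at -18.1°, so u = (cos -18.1°, sin -18.1°) = (0.951, -0.311) and n = (−sin -18.1°, cos -18.1°) = (0.311, 0.951). M is at the origin and H lies 64.6 along u from M, so H = 64.6·u = (61.4, -20.1). Tangency of A1 to both parallel lines with radius 3.3 puts E and Q at M ± 3.3·n: E = (1.03, 3.14), Q = (-1.03, -3.14). Equal radii place G and A the same way about H: G = H + 3.3·n = (62.4, -16.9), A = H − 3.3·n = (60.4, -23.2). So G.x = 62.4.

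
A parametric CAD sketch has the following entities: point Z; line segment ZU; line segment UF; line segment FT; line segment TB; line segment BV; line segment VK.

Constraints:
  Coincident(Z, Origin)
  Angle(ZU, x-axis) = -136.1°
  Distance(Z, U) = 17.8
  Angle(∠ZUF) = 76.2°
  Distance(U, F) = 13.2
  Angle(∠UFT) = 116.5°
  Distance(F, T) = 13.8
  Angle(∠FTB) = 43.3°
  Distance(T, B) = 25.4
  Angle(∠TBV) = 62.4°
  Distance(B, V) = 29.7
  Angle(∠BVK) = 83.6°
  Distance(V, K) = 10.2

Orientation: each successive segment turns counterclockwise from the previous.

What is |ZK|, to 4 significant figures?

31.85

∠TBV = 62.4° gives BV at -74.50° from the x-axis; with |BV| = 29.7, V = (-6.763, -35.54). ∠BVK = 83.6° gives VK at 21.90° from the x-axis; with |VK| = 10.2, K = (2.701, -31.74). Then |ZK| = |K − Z| = 31.85.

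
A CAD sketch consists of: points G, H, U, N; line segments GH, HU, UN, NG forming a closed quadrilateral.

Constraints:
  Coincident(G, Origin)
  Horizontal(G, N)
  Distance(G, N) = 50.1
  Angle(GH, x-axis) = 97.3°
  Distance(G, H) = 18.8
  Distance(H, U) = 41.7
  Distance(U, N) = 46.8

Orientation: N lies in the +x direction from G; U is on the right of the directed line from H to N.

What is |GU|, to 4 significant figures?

23.23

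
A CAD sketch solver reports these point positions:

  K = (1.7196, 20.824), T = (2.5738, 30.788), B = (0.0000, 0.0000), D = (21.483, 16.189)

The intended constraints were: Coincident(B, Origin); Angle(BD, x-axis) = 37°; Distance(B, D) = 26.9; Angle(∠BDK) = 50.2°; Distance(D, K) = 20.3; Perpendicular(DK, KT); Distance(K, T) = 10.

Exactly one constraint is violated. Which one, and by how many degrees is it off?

Perpendicular(DK, KT) — off by 8.30°.

B = (0.00, 0.00) ✓; BD at 37.00° ✓; |BD| = 26.90 ✓; ∠BDK = 50.20° ✓; |DK| = 20.30 ✓; ∠(DK, KT) = 81.70° ✗; |KT| = 10.00 ✓.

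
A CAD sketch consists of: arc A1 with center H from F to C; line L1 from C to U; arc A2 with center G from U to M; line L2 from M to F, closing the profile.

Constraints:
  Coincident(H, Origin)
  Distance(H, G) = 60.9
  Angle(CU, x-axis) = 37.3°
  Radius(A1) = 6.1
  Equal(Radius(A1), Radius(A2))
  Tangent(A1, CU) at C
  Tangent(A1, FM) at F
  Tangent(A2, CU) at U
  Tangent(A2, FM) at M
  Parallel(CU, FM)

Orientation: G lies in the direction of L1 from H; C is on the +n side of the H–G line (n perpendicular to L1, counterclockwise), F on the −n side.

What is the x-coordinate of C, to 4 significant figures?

-3.697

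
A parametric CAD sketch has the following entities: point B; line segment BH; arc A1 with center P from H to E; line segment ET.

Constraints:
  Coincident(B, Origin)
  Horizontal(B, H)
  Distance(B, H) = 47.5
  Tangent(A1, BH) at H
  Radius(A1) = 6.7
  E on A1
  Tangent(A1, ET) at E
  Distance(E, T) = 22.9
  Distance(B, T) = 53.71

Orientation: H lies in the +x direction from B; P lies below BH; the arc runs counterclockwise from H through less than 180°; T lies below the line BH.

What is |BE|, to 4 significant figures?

41.60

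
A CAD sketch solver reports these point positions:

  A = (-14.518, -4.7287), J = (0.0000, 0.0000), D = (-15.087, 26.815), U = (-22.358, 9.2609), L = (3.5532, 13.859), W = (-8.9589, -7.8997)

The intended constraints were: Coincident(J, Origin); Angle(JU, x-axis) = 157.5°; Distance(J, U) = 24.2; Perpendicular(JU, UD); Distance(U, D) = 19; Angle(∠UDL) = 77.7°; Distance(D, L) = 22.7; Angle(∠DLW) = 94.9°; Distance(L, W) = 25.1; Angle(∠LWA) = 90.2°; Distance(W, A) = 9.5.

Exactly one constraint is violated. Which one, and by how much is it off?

Distance(W, A) = 9.5 — off by 3.10.

J = (0.00, 0.00) ✓; JU at 157.5° ✓; |JU| = 24.20 ✓; ∠(JU, UD) = 90.00° ✓; |UD| = 19.00 ✓; ∠UDL = 77.70° ✓; |DL| = 22.70 ✓; ∠DLW = 94.90° ✓; |LW| = 25.10 ✓; ∠LWA = 90.20° ✓; |WA| = 6.400 ✗.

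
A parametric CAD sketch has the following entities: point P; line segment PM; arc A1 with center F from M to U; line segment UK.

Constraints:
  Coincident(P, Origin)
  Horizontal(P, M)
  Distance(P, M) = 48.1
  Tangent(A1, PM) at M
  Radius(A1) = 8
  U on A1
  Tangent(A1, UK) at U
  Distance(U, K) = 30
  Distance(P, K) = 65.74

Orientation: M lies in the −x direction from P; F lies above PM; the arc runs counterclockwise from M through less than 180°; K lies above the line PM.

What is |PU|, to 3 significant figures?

42.3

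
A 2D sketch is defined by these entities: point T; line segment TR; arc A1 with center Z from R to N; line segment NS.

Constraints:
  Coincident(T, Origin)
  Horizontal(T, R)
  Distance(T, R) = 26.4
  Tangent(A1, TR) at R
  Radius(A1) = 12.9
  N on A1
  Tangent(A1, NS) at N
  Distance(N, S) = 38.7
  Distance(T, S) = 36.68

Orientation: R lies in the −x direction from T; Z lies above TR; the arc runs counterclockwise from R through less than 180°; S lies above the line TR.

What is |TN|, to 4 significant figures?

16.91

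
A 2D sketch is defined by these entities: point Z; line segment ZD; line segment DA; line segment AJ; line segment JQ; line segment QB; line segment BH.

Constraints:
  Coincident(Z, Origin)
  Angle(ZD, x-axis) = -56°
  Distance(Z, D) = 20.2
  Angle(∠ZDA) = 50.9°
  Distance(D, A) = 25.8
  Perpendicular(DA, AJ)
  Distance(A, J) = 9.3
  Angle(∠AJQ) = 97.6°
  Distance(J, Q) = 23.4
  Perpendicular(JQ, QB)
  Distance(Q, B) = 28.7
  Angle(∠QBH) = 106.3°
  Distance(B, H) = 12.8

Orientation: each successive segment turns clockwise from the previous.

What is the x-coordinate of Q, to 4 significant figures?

9.802

The perpendicularity gives AJ at right angles to DA, so AJ runs at 84.90°; with |AJ| = 9.3, J = (-13.58, -5.190). ∠AJQ = 97.6° gives JQ at 2.500° from the x-axis; with |JQ| = 23.4, Q = (9.802, -4.169). So Q.x = 9.802.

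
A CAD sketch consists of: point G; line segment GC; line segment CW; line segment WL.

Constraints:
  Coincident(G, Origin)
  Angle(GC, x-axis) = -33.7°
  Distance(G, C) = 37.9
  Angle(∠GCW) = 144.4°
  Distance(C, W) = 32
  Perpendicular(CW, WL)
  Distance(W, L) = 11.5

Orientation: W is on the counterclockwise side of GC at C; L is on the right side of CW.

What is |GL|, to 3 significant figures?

71.2

G is at the origin; GC runs at -33.7° with length 37.9, so C = 37.9·(cos -33.7°, sin -33.7°) = (31.5, -21.0). ∠GCW = 144.4°, so CW runs at -33.7° + (180° − 144.4°) = 1.90° from the x-axis; with |CW| = 32.0, W = C + 32.0·(cos 1.90°, sin 1.90°) = (63.5, -20.0). CW ⟂ WL; with |WL| = 11.5 on the right of CW, L = W + 11.5·(0.0332, -0.999) = (63.9, -31.5). Then |GL| = |L − G| = 71.2.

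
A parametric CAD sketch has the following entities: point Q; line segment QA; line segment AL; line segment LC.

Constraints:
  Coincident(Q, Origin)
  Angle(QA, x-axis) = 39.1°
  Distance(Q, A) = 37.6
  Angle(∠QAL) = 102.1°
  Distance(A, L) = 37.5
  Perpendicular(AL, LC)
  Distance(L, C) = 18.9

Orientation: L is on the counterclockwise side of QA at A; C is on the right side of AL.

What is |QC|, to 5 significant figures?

71.820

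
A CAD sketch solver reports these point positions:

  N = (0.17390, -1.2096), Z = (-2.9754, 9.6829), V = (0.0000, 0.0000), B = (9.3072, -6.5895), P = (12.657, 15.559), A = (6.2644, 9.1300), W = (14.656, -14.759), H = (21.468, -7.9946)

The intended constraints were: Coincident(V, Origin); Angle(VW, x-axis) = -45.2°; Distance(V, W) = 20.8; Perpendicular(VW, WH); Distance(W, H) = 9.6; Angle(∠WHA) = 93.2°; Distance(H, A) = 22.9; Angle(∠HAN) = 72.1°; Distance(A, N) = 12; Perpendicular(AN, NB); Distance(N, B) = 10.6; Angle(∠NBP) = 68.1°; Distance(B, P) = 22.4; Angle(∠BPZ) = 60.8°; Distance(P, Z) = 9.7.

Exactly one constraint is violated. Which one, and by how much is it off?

Distance(P, Z) = 9.7 — off by 7.00.

V = (0.00, 0.00) ✓; VW at -45.20° ✓; |VW| = 20.80 ✓; ∠(VW, WH) = 90.00° ✓; |WH| = 9.600 ✓; ∠WHA = 93.20° ✓; |HA| = 22.90 ✓; ∠HAN = 72.10° ✓; |AN| = 12.00 ✓; ∠(AN, NB) = 90.00° ✓; |NB| = 10.60 ✓; ∠NBP = 68.10° ✓; |BP| = 22.40 ✓; ∠BPZ = 60.80° ✓; |PZ| = 16.70 ✗.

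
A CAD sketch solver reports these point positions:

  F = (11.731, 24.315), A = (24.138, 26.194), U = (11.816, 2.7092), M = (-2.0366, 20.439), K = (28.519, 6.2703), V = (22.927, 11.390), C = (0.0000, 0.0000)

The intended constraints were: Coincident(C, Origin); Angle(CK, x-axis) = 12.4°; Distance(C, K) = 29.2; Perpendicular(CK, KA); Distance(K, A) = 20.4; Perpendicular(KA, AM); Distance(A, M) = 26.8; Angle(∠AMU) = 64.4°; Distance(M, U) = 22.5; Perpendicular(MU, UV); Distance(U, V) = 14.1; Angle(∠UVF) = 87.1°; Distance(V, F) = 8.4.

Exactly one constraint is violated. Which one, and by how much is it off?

Distance(V, F) = 8.4 — off by 8.70.

C = (0.00, 0.00) ✓; CK at 12.40° ✓; |CK| = 29.20 ✓; ∠(CK, KA) = 90.00° ✓; |KA| = 20.40 ✓; ∠(KA, AM) = 90.00° ✓; |AM| = 26.80 ✓; ∠AMU = 64.40° ✓; |MU| = 22.50 ✓; ∠(MU, UV) = 90.00° ✓; |UV| = 14.10 ✓; ∠UVF = 87.10° ✓; |VF| = 17.10 ✗.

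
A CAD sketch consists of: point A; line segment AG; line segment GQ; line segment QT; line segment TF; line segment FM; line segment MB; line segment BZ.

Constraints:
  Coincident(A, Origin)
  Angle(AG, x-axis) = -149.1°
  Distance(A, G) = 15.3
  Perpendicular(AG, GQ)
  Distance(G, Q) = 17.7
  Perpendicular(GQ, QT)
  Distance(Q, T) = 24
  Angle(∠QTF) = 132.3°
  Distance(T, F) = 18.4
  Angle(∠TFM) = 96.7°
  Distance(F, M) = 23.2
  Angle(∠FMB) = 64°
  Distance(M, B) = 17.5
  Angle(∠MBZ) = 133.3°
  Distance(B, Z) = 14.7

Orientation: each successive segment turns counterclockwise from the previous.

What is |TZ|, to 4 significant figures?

4.073

A is at the origin; AG runs at -149.1° with length 15.3, so G = (-13.13, -7.857). AG ⟂ GQ, so GQ runs at -59.10°; with |GQ| = 17.7, Q = (-4.039, -23.04). GQ ⟂ QT, so QT runs at 30.90°; with |QT| = 24.0, T = (16.55, -10.72). ∠QTF = 132.3° gives TF at 78.60° from the x-axis; with |TF| = 18.4, F = (20.19, 7.317). ∠TFM = 96.7° gives FM at 161.9° from the x-axis; with |FM| = 23.2, M = (-1.860, 14.52). ∠FMB = 64.0° gives MB at -82.10° from the x-axis; with |MB| = 17.5, B = (0.5451, -2.809). ∠MBZ = 133.3° gives BZ at -35.40° from the x-axis; with |BZ| = 14.7, Z = (12.53, -11.32). Then |TZ| = |Z − T| = 4.073.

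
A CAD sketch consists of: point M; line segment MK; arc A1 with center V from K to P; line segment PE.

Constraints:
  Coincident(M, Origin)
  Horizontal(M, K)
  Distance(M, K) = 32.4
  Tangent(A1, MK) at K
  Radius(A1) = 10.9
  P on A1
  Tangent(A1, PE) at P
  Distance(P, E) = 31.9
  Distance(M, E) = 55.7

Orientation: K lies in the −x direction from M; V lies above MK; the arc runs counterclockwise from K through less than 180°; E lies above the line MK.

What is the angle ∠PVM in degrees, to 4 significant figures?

39.11°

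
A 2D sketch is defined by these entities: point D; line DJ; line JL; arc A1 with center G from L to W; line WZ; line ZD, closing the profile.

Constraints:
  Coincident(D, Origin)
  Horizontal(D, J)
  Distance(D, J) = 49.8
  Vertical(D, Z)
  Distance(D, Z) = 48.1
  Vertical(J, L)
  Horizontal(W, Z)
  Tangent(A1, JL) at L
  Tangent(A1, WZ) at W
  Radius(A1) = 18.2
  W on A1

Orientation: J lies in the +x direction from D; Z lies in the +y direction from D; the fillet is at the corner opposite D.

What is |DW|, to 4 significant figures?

57.55

D is at the origin; DJ is horizontal with |DJ| = 49.8 and J on the +x side, so J = (49.80, 0.000). D and Z share the same x with |DZ| = 48.1 and Z on the +y side, so Z = (0.000, 48.10). The virtual corner opposite D is at (49.80, 48.10). Tangency of A1 to JL means the radius GL is perpendicular to JL and since A1 is tangent to WZ there, GW ⟂ WZ, with radius 18.2, so the center G sits 18.2 in from both sides at G = (31.60, 29.90). That places the tangent points at L = (49.80, 29.90) on JL and W = (31.60, 48.10) on WZ. Then |DW| = |W − D| = 57.55.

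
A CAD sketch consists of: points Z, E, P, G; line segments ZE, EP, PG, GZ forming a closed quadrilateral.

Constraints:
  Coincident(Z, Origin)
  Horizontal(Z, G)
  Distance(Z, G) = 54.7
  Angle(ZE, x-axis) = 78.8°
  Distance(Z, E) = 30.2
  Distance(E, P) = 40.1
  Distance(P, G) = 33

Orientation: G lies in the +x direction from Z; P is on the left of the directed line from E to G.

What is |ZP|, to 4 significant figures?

55.85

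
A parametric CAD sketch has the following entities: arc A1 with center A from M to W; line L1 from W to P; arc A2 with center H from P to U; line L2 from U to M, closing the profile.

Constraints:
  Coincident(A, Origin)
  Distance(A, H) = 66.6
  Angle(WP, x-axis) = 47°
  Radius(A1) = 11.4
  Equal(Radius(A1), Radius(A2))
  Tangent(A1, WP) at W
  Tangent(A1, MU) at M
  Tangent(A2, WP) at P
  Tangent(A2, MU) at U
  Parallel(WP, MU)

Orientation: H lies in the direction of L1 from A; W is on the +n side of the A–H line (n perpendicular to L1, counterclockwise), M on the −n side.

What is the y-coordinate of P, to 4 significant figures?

56.48

The slot axis is L1's direction at 47.0°, so u = (cos 47.0°, sin 47.0°) = (0.6820, 0.7314) and n = (−sin 47.0°, cos 47.0°) = (-0.7314, 0.6820). A is at the origin and H lies 66.6 along u from A, so H = 66.6·u = (45.42, 48.71). Tangency of A1 to both parallel lines with radius 11.4 puts W and M at A ± 11.4·n: W = (-8.337, 7.775), M = (8.337, -7.775). Equal radii place P and U the same way about H: P = H + 11.4·n = (37.08, 56.48), U = H − 11.4·n = (53.76, 40.93). So P.y = 56.48.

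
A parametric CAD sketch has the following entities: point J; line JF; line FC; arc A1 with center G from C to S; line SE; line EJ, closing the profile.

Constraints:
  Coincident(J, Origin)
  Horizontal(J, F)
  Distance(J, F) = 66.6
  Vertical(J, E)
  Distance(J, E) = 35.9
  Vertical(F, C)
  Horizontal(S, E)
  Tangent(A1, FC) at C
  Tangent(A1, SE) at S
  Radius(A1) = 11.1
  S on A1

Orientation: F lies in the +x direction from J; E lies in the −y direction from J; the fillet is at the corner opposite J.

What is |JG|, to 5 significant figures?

60.789

J is at the origin; J and F share the same y with |JF| = 66.6 and F on the +x side, so F = (66.600, 0.0000). JE is vertical with |JE| = 35.9 and E on the −y side, so E = (0.0000, -35.900). The virtual corner opposite J is at (66.600, -35.900). The tangent condition forces GC to be normal to FC and since A1 is tangent to SE there, GS ⟂ SE, with radius 11.1, so the center G sits 11.1 in from both sides at G = (55.500, -24.800). Then |JG| = |G − J| = 60.789.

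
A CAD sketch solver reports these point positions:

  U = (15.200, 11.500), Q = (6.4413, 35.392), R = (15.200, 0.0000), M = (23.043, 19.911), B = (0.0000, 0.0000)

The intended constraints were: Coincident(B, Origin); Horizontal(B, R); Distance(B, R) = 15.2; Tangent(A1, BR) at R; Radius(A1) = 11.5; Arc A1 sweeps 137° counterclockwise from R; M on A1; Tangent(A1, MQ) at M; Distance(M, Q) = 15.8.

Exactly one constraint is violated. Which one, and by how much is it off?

Distance(M, Q) = 15.8 — off by 6.90.

B = (0.00, 0.00) ✓; B.y = 0.00, R.y = 0.00 ✓; |BR| = 15.20 ✓; ∠(UR, RB) = 90.00° ✓; |UR| = 11.50 ✓; bearing(U→M) − bearing(U→R) = 137.0° ✓; |UM| = 11.50 ✓; ∠(UM, MQ) = 90.00° ✓; |MQ| = 22.70 ✗.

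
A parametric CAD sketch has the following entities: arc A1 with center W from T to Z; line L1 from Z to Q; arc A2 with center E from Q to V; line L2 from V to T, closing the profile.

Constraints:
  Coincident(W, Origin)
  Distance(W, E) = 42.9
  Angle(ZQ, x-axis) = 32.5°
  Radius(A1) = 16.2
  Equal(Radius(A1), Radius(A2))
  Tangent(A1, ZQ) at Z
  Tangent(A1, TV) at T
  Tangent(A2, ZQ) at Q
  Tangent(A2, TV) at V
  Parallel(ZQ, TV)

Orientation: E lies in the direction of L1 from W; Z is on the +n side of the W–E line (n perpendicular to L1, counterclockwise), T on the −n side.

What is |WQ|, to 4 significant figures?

45.86

Tangency of A1 to both parallel lines with radius 16.2 puts Z and T at W ± 16.2·n: Z = (-8.704, 13.66), T = (8.704, -13.66). Equal radii place Q and V the same way about E: Q = E + 16.2·n = (27.48, 36.71), V = E − 16.2·n = (44.89, 9.387). Then |WQ| = |Q − W| = 45.86.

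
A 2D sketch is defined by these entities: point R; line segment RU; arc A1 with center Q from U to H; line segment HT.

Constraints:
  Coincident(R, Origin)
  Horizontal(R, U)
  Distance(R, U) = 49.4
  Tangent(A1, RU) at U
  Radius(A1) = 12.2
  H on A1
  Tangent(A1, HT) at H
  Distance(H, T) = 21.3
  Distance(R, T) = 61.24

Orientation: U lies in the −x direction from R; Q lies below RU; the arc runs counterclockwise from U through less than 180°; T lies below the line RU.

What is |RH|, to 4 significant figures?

62.66

Checks: R.y = 0.00, U.y = 0.00 ✓; ∠(QU, UR) = 90.00° ✓; |QH| = 12.20 ✓; ∠(QH, HT) = 90.00° ✓; |HT| = 21.30 ✓; |RT| = 61.24 ✓.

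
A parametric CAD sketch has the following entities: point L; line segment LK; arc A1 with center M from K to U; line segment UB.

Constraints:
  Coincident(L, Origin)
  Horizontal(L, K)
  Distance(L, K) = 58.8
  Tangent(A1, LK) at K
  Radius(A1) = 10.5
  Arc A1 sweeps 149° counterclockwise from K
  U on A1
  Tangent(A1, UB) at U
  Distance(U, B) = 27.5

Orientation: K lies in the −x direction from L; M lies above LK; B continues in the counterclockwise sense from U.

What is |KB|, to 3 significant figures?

38.3

L is at the origin; LK is horizontal with |LK| = 58.8 and K on the −x side, so K = (-58.8, 0.00). Since A1 is tangent to LK there, MK ⟂ LK, so M = K + (0, 10.5) = (-58.8, 10.5). On A1, K sits at bearing -90° from M; a 149° counterclockwise sweep puts U at bearing 59°, so U = M + 10.5·(cos 59°, sin 59°) = (-53.4, 19.5). The tangent condition forces MU to be normal to UB, so UB runs along (−sin 59°, cos 59°); with |UB| = 27.5, B = (-77.0, 33.7). Then |KB| = |B − K| = 38.3.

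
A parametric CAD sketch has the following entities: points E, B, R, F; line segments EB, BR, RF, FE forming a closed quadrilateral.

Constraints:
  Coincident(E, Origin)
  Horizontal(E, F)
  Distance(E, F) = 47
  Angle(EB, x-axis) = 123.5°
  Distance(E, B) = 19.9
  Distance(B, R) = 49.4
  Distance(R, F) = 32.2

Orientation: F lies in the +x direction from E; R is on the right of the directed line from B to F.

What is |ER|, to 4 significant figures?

29.85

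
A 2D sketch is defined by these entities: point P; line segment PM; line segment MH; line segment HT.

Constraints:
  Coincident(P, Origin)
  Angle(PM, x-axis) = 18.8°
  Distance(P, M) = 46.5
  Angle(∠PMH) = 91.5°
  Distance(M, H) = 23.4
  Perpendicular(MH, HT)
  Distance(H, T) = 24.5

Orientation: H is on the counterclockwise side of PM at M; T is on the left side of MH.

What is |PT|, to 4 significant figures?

33.00

P is at the origin; PM runs at 18.8° with length 46.5, so M = 46.5·(cos 18.8°, sin 18.8°) = (44.02, 14.99). ∠PMH = 91.5°, so MH runs at 18.8° + (180° − 91.5°) = 107.3° from the x-axis; with |MH| = 23.4, H = M + 23.4·(cos 107.3°, sin 107.3°) = (37.06, 37.33). MH ⟂ HT; with |HT| = 24.5 on the left of MH, T = H + 24.5·(-0.9548, -0.2974) = (13.67, 30.04). Then |PT| = |T − P| = 33.00.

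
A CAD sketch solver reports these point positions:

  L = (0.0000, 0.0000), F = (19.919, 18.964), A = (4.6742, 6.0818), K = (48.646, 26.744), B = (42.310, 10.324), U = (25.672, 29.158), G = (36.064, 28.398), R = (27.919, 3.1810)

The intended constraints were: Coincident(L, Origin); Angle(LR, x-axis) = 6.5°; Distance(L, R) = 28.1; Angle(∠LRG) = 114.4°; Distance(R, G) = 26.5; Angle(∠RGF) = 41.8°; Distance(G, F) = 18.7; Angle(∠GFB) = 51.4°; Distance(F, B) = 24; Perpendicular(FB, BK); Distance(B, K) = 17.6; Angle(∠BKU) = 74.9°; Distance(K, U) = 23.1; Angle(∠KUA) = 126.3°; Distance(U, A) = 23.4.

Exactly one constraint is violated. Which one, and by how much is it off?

Distance(U, A) = 23.4 — off by 7.80.

L = (0.00, 0.00) ✓; LR at 6.500° ✓; |LR| = 28.10 ✓; ∠LRG = 114.4° ✓; |RG| = 26.50 ✓; ∠RGF = 41.80° ✓; |GF| = 18.70 ✓; ∠GFB = 51.40° ✓; |FB| = 24.00 ✓; ∠(FB, BK) = 90.00° ✓; |BK| = 17.60 ✓; ∠BKU = 74.90° ✓; |KU| = 23.10 ✓; ∠KUA = 126.3° ✓; |UA| = 31.20 ✗.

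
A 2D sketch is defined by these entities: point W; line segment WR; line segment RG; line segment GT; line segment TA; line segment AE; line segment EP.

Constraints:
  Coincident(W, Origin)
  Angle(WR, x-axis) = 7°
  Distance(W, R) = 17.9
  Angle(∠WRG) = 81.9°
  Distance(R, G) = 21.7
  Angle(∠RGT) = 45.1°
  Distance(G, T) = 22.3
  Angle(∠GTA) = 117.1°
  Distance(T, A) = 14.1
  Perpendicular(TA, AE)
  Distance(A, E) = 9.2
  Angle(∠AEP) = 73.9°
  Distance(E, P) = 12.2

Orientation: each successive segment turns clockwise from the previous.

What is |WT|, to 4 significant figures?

3.940

∠WRG = 81.9° gives RG at -91.10° from the x-axis; with |RG| = 21.7, G = (17.35, -19.51). ∠RGT = 45.1° gives GT at 134.0° from the x-axis; with |GT| = 22.3, T = (1.859, -3.473). Then |WT| = |T − W| = 3.940.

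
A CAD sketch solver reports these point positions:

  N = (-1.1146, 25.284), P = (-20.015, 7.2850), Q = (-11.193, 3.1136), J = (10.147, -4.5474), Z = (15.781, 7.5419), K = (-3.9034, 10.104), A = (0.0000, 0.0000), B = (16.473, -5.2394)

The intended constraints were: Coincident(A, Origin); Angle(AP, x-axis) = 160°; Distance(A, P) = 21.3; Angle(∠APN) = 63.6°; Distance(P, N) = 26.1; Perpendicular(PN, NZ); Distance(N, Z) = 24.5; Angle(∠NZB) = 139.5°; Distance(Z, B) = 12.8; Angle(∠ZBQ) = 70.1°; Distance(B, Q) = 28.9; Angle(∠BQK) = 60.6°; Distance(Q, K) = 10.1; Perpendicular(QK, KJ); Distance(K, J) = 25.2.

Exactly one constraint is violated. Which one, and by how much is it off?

Distance(K, J) = 25.2 — off by 4.90.

A = (0.00, 0.00) ✓; AP at 160.0° ✓; |AP| = 21.30 ✓; ∠APN = 63.60° ✓; |PN| = 26.10 ✓; ∠(PN, NZ) = 90.00° ✓; |NZ| = 24.50 ✓; ∠NZB = 139.5° ✓; |ZB| = 12.80 ✓; ∠ZBQ = 70.10° ✓; |BQ| = 28.90 ✓; ∠BQK = 60.60° ✓; |QK| = 10.10 ✓; ∠(QK, KJ) = 90.00° ✓; |KJ| = 20.30 ✗.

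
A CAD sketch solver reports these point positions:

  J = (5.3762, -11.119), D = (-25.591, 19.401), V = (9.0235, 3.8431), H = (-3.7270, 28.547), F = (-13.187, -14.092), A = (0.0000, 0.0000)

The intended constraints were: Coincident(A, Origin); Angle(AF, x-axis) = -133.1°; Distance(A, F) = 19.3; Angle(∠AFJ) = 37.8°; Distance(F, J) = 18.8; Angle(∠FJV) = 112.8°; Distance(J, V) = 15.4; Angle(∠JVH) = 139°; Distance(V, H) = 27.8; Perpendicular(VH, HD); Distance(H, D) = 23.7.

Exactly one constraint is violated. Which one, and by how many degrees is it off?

Perpendicular(VH, HD) — off by 4.60°.

A = (0.00, 0.00) ✓; AF at -133.1° ✓; |AF| = 19.30 ✓; ∠AFJ = 37.80° ✓; |FJ| = 18.80 ✓; ∠FJV = 112.8° ✓; |JV| = 15.40 ✓; ∠JVH = 139.0° ✓; |VH| = 27.80 ✓; ∠(VH, HD) = 85.40° ✗; |HD| = 23.70 ✓.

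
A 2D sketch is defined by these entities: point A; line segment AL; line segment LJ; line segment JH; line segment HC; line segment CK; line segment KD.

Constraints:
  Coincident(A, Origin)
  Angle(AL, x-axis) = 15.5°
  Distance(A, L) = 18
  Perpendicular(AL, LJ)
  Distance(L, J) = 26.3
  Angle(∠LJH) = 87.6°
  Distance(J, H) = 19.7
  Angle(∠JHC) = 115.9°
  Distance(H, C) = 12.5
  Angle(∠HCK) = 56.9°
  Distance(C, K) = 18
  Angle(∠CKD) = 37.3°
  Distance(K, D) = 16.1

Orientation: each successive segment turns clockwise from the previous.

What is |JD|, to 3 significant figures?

21.3

A is at the origin; AL runs at 15.5° with length 18.0, so L = (17.3, 4.81). AL is perpendicular to LJ, so LJ runs at -74.5°; with |LJ| = 26.3, J = (24.4, -20.5). ∠LJH = 87.6° gives JH at -167° from the x-axis; with |JH| = 19.7, H = (5.19, -25.0). ∠JHC = 115.9° gives HC at 129° from the x-axis; with |HC| = 12.5, C = (-2.68, -15.3). ∠HCK = 56.9° gives CK at 5.90° from the x-axis; with |CK| = 18.0, K = (15.2, -13.4). ∠CKD = 37.3° gives KD at -137° from the x-axis; with |KD| = 16.1, D = (3.49, -24.5). Then |JD| = |D − J| = 21.3.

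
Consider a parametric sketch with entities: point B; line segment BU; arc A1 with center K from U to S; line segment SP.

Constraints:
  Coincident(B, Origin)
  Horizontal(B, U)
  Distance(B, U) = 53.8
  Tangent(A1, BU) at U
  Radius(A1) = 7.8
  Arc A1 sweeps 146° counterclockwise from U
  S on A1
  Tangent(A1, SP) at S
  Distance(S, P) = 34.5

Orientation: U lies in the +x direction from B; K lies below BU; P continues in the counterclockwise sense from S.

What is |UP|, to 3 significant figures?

41.4

On A1, U sits at bearing 90° from K; a 146° counterclockwise sweep puts S at bearing 236°, so S = K + 7.8·(cos 236°, sin 236°) = (49.4, -14.3). Tangency of A1 to SP means the radius KS is perpendicular to SP, so SP runs along (−sin 236°, cos 236°); with |SP| = 34.5, P = (78.0, -33.6). Then |UP| = |P − U| = 41.4.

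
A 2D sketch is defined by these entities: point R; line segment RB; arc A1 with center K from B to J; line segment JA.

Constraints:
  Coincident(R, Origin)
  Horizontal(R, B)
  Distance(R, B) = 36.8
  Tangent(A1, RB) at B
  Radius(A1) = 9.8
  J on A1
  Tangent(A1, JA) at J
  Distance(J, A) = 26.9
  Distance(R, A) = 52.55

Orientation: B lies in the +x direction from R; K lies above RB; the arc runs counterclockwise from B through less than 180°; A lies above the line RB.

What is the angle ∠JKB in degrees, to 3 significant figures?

112°

Checks: ∠(KB, BR) = 90.00° ✓; |KB| = 9.800 ✓; |KJ| = 9.800 ✓; ∠(KJ, JA) = 90.00° ✓; |JA| = 26.90 ✓; |RA| = 52.55 ✓.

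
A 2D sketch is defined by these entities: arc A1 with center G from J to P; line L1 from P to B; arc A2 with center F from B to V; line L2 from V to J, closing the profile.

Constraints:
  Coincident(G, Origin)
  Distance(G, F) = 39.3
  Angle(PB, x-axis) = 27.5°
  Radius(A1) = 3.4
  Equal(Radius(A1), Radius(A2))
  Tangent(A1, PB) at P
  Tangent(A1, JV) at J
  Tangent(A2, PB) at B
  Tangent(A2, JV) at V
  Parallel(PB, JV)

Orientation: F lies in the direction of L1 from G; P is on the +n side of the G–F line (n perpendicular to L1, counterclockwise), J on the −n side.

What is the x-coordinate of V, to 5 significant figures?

36.429

The slot axis is L1's direction at 27.5°, so u = (cos 27.5°, sin 27.5°) = (0.88701, 0.46175) and n = (−sin 27.5°, cos 27.5°) = (-0.46175, 0.88701). G is at the origin and F lies 39.3 along u from G, so F = 39.3·u = (34.860, 18.147). Tangency of A1 to both parallel lines with radius 3.4 puts P and J at G ± 3.4·n: P = (-1.5699, 3.0158), J = (1.5699, -3.0158). Equal radii place B and V the same way about F: B = F + 3.4·n = (33.290, 21.163), V = F − 3.4·n = (36.429, 15.131). So V.x = 36.429.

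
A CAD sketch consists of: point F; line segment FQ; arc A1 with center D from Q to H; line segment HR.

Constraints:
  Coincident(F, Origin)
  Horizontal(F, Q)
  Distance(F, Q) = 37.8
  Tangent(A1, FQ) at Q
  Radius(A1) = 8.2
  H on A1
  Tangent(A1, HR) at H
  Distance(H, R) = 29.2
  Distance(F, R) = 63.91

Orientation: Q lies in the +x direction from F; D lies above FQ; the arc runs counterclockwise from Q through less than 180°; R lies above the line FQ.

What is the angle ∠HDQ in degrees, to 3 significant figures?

72.6°

F is at the origin; FQ is horizontal with |FQ| = 37.8 and Q on the +x side, so Q = (37.8, 0.00). Tangency of A1 to FQ means the radius DQ is perpendicular to FQ, so D = Q + (0, 8.2) = (37.8, 8.20). Since DH ⟂ HR (tangency), |DR| = √(8.2² + 29.2²) = 30.3 regardless of where H sits on A1. So R lies on both circle(F, 63.91) and circle(D, 30.3); the above-FQ intersection is R = (54.4, 33.6). H is the foot of the tangent from R: H = (45.6, 5.75).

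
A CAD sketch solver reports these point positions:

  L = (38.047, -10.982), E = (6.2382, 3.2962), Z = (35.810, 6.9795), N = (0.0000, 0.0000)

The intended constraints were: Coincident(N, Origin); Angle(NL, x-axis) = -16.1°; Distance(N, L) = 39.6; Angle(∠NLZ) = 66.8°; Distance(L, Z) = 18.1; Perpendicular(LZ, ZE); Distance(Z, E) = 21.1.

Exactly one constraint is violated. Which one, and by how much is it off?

Distance(Z, E) = 21.1 — off by 8.70.

N = (0.00, 0.00) ✓; NL at -16.10° ✓; |NL| = 39.60 ✓; ∠NLZ = 66.80° ✓; |LZ| = 18.10 ✓; ∠(LZ, ZE) = 90.00° ✓; |ZE| = 29.80 ✗.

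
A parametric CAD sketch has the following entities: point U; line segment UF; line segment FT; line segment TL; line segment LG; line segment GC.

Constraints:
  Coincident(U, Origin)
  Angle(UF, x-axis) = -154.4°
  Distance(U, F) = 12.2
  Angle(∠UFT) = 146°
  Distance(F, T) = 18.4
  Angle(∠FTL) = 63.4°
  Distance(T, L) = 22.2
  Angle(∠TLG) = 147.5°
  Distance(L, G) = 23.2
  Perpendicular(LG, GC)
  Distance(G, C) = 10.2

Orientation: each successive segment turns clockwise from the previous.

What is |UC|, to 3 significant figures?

17.5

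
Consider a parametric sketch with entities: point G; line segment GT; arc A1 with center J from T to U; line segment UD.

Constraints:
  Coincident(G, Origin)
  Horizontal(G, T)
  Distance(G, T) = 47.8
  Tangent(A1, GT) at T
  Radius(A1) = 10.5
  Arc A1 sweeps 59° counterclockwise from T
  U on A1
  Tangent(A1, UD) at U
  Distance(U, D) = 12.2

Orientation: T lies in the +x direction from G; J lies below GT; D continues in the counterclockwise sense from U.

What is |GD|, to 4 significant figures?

36.04

G is at the origin; GT is horizontal with |GT| = 47.8 and T on the +x side, so T = (47.80, 0.000). The tangent condition forces JT to be normal to GT, so J = T + (0, -10.5) = (47.80, -10.50). On A1, T sits at bearing 90° from J; a 59° counterclockwise sweep puts U at bearing 149°, so U = J + 10.5·(cos 149°, sin 149°) = (38.80, -5.092). Tangency of A1 to UD means the radius JU is perpendicular to UD, so UD runs along (−sin 149°, cos 149°); with |UD| = 12.2, D = (32.52, -15.55). Then |GD| = |D − G| = 36.04.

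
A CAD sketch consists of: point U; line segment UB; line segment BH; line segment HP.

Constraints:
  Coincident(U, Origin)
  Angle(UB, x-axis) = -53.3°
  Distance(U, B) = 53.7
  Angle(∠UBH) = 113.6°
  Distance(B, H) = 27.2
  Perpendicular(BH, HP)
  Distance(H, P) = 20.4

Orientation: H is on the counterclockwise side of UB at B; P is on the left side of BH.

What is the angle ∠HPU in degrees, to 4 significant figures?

120.6°

U is at the origin; UB runs at -53.3° with length 53.7, so B = 53.7·(cos -53.3°, sin -53.3°) = (32.09, -43.06). ∠UBH = 113.6°, so BH runs at -53.3° + (180° − 113.6°) = 13.10° from the x-axis; with |BH| = 27.2, H = B + 27.2·(cos 13.10°, sin 13.10°) = (58.58, -36.89). BH is perpendicular to HP; with |HP| = 20.4 on the left of BH, P = H + 20.4·(-0.2267, 0.9740) = (53.96, -17.02). Then cos ∠HPU = PH·PU / (|PH||PU|), giving 120.6°.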